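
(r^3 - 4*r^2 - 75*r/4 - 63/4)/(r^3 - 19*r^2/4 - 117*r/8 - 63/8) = 2*(2*r + 3)/(4*r + 3)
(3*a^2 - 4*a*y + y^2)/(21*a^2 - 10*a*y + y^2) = (-a + y)/(-7*a + y)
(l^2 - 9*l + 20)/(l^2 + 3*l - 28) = (l - 5)/(l + 7)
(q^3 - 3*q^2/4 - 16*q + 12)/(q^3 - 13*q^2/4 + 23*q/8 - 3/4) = 2*(q^2 - 16)/(2*q^2 - 5*q + 2)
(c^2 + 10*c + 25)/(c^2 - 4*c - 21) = (c^2 + 10*c + 25)/(c^2 - 4*c - 21)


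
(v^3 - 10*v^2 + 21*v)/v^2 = v - 10 + 21/v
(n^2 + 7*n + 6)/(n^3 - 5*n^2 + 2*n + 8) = (n + 6)/(n^2 - 6*n + 8)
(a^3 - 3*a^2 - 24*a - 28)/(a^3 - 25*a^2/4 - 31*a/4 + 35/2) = 4*(a + 2)/(4*a - 5)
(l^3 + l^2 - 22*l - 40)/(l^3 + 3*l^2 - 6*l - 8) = (l^2 - 3*l - 10)/(l^2 - l - 2)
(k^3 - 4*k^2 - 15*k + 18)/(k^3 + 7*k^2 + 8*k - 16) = (k^2 - 3*k - 18)/(k^2 + 8*k + 16)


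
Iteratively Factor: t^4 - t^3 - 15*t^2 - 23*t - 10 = (t + 1)*(t^3 - 2*t^2 - 13*t - 10) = (t + 1)*(t + 2)*(t^2 - 4*t - 5) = (t - 5)*(t + 1)*(t + 2)*(t + 1)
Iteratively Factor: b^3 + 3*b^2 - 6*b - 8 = (b + 1)*(b^2 + 2*b - 8) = (b + 1)*(b + 4)*(b - 2)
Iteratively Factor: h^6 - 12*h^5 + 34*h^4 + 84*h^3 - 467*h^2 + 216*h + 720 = (h - 4)*(h^5 - 8*h^4 + 2*h^3 + 92*h^2 - 99*h - 180) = (h - 4)^2*(h^4 - 4*h^3 - 14*h^2 + 36*h + 45) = (h - 4)^2*(h - 3)*(h^3 - h^2 - 17*h - 15) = (h - 4)^2*(h - 3)*(h + 1)*(h^2 - 2*h - 15) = (h - 4)^2*(h - 3)*(h + 1)*(h + 3)*(h - 5)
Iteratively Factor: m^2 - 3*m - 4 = (m - 4)*(m + 1)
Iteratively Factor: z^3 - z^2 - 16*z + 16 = (z - 4)*(z^2 + 3*z - 4) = (z - 4)*(z + 4)*(z - 1)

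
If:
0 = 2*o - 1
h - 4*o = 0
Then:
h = 2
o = 1/2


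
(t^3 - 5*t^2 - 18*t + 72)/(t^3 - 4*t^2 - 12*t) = (t^2 + t - 12)/(t*(t + 2))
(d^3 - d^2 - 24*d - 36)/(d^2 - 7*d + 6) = (d^2 + 5*d + 6)/(d - 1)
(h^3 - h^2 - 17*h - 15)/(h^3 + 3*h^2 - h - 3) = (h - 5)/(h - 1)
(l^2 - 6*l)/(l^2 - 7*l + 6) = l/(l - 1)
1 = 1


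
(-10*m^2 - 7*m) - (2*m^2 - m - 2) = -12*m^2 - 6*m + 2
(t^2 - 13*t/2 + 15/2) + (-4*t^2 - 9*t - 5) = -3*t^2 - 31*t/2 + 5/2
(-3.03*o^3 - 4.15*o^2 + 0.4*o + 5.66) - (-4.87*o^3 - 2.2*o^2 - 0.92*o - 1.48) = 1.84*o^3 - 1.95*o^2 + 1.32*o + 7.14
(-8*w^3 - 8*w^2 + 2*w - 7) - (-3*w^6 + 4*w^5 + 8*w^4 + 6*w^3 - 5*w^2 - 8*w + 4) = 3*w^6 - 4*w^5 - 8*w^4 - 14*w^3 - 3*w^2 + 10*w - 11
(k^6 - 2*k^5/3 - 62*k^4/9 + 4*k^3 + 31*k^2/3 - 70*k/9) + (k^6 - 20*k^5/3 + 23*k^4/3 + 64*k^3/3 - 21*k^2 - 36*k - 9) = 2*k^6 - 22*k^5/3 + 7*k^4/9 + 76*k^3/3 - 32*k^2/3 - 394*k/9 - 9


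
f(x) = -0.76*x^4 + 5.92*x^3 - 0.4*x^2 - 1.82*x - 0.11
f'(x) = -3.04*x^3 + 17.76*x^2 - 0.8*x - 1.82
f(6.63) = 227.05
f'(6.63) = -112.41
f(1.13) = 4.63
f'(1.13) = 15.57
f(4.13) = 181.47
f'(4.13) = 83.65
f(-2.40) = -105.10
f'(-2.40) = 144.42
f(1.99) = 29.42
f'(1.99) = 42.96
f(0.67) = 0.12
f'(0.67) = 4.70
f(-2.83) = -181.09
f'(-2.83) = 211.58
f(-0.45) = 0.06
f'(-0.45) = 2.41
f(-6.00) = -2267.27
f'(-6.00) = 1298.98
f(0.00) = -0.11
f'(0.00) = -1.82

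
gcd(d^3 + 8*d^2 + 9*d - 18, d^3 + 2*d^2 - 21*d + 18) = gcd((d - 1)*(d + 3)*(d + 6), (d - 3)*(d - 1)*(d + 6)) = d^2 + 5*d - 6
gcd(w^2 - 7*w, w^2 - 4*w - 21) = w - 7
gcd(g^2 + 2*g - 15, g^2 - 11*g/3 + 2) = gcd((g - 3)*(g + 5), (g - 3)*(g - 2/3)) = g - 3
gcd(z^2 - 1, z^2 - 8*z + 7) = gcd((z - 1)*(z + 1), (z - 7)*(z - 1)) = z - 1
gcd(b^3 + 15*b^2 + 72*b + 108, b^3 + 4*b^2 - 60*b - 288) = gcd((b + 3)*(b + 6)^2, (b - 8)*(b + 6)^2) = b^2 + 12*b + 36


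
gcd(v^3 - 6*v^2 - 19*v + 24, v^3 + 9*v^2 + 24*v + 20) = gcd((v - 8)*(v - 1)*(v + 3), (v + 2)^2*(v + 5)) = 1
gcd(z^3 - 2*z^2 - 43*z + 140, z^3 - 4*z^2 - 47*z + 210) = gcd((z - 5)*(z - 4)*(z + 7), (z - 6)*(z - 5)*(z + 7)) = z^2 + 2*z - 35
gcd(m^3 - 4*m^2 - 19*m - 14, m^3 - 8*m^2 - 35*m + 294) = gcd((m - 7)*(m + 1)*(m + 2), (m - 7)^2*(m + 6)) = m - 7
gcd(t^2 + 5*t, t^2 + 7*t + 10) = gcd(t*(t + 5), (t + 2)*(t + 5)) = t + 5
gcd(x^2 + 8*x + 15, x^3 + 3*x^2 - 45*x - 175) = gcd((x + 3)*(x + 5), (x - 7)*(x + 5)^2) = x + 5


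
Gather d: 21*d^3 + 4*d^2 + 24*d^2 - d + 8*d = 21*d^3 + 28*d^2 + 7*d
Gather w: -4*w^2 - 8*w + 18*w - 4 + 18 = -4*w^2 + 10*w + 14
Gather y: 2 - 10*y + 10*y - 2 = 0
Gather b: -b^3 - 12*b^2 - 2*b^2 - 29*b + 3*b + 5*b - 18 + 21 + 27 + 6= -b^3 - 14*b^2 - 21*b + 36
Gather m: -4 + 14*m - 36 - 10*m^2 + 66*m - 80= -10*m^2 + 80*m - 120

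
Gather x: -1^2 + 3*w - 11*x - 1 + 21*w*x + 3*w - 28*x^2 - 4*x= 6*w - 28*x^2 + x*(21*w - 15) - 2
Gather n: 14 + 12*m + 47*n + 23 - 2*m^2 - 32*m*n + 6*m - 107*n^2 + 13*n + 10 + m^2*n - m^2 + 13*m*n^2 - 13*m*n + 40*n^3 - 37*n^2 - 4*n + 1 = -3*m^2 + 18*m + 40*n^3 + n^2*(13*m - 144) + n*(m^2 - 45*m + 56) + 48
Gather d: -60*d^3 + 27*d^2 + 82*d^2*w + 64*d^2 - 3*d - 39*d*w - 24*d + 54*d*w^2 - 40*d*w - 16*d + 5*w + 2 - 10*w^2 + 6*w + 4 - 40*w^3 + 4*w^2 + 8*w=-60*d^3 + d^2*(82*w + 91) + d*(54*w^2 - 79*w - 43) - 40*w^3 - 6*w^2 + 19*w + 6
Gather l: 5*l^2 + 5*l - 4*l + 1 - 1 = 5*l^2 + l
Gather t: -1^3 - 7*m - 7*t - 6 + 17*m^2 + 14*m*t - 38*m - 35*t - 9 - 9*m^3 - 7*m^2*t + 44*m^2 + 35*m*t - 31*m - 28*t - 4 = -9*m^3 + 61*m^2 - 76*m + t*(-7*m^2 + 49*m - 70) - 20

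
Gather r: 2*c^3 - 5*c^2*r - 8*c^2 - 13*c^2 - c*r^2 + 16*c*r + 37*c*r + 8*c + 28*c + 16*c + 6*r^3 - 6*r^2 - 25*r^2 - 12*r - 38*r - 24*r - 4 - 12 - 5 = 2*c^3 - 21*c^2 + 52*c + 6*r^3 + r^2*(-c - 31) + r*(-5*c^2 + 53*c - 74) - 21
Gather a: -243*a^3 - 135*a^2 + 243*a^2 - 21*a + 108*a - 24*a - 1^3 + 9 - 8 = -243*a^3 + 108*a^2 + 63*a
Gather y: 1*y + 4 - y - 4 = 0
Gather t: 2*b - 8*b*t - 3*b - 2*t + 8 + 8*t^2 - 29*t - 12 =-b + 8*t^2 + t*(-8*b - 31) - 4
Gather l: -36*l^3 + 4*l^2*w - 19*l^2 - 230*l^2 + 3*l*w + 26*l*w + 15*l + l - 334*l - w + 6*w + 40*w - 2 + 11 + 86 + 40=-36*l^3 + l^2*(4*w - 249) + l*(29*w - 318) + 45*w + 135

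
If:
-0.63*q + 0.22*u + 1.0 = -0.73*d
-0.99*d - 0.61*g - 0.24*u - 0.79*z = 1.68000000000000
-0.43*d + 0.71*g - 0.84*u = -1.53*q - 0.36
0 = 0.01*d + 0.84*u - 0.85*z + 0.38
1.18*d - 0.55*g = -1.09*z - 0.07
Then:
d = -1.27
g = -1.48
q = 0.17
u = 0.13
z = 0.56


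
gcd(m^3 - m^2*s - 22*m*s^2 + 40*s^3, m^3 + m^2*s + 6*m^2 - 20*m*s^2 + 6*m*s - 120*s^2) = -m^2 - m*s + 20*s^2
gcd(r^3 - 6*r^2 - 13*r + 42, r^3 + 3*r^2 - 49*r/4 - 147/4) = r + 3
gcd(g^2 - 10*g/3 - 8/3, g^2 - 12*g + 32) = g - 4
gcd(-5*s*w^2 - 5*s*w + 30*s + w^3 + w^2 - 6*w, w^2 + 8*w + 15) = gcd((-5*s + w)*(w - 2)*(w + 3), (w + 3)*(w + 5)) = w + 3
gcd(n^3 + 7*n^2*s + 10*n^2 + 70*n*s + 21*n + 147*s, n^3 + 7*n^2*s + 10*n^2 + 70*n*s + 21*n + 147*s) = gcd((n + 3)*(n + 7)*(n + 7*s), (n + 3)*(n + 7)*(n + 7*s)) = n^3 + 7*n^2*s + 10*n^2 + 70*n*s + 21*n + 147*s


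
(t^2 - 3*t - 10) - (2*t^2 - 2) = -t^2 - 3*t - 8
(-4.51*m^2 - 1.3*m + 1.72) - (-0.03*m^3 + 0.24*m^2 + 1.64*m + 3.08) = 0.03*m^3 - 4.75*m^2 - 2.94*m - 1.36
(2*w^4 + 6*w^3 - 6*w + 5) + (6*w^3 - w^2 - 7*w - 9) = 2*w^4 + 12*w^3 - w^2 - 13*w - 4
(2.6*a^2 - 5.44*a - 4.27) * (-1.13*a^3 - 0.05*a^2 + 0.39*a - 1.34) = -2.938*a^5 + 6.0172*a^4 + 6.1111*a^3 - 5.3921*a^2 + 5.6243*a + 5.7218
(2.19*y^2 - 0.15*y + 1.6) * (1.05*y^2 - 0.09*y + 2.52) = 2.2995*y^4 - 0.3546*y^3 + 7.2123*y^2 - 0.522*y + 4.032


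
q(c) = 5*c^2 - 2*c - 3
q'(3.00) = 28.00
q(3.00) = 36.00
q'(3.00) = 28.00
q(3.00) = 36.00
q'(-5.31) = -55.10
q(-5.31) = 148.60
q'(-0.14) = -3.40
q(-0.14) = -2.62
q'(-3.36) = -35.60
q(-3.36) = 60.17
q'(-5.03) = -52.30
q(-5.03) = 133.56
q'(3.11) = 29.10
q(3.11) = 39.14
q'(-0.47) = -6.70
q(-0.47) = -0.96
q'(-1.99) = -21.90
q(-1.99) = 20.78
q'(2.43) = 22.30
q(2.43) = 21.66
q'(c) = 10*c - 2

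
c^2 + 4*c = c*(c + 4)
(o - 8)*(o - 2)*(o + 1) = o^3 - 9*o^2 + 6*o + 16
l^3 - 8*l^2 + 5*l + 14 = (l - 7)*(l - 2)*(l + 1)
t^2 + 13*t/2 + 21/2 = (t + 3)*(t + 7/2)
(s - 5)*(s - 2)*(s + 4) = s^3 - 3*s^2 - 18*s + 40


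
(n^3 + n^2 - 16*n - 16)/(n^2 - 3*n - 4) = n + 4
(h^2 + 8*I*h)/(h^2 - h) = (h + 8*I)/(h - 1)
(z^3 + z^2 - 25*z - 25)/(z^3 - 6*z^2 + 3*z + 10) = (z + 5)/(z - 2)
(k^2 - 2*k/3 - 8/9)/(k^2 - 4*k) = (9*k^2 - 6*k - 8)/(9*k*(k - 4))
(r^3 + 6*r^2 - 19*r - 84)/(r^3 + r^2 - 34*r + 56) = (r + 3)/(r - 2)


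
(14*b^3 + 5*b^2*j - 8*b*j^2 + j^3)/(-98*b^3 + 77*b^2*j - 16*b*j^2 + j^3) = (-b - j)/(7*b - j)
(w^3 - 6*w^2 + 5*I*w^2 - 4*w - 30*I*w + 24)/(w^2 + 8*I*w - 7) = (w^2 + w*(-6 + 4*I) - 24*I)/(w + 7*I)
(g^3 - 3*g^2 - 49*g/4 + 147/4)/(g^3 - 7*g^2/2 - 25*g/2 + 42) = (g - 7/2)/(g - 4)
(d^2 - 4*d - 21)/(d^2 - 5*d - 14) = (d + 3)/(d + 2)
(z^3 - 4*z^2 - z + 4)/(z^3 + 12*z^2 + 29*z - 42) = (z^2 - 3*z - 4)/(z^2 + 13*z + 42)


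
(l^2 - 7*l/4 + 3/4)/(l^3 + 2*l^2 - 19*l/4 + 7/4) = (4*l - 3)/(4*l^2 + 12*l - 7)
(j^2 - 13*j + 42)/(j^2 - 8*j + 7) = (j - 6)/(j - 1)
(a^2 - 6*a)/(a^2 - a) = (a - 6)/(a - 1)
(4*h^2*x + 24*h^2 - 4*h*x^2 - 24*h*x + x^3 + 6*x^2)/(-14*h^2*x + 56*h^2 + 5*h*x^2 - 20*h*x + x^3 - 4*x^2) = (-2*h*x - 12*h + x^2 + 6*x)/(7*h*x - 28*h + x^2 - 4*x)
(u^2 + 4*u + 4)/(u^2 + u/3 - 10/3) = 3*(u + 2)/(3*u - 5)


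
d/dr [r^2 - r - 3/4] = 2*r - 1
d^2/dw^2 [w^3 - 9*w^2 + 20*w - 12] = 6*w - 18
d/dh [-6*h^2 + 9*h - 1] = 9 - 12*h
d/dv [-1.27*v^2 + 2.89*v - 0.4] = 2.89 - 2.54*v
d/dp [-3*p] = -3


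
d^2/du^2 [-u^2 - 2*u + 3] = -2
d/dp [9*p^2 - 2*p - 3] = 18*p - 2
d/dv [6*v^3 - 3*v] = 18*v^2 - 3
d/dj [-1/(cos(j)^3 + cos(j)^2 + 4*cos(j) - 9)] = (3*sin(j)^2 - 2*cos(j) - 7)*sin(j)/(cos(j)^3 + cos(j)^2 + 4*cos(j) - 9)^2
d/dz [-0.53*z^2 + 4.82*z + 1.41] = 4.82 - 1.06*z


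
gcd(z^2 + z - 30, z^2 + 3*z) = 1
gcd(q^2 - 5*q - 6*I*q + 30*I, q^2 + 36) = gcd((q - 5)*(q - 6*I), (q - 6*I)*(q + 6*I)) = q - 6*I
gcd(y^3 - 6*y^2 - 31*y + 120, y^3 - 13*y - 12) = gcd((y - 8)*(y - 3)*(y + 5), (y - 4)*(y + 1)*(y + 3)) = 1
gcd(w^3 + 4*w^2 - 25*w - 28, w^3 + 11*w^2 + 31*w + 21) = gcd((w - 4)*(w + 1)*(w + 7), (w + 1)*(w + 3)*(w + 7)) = w^2 + 8*w + 7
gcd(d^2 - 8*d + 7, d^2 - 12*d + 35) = d - 7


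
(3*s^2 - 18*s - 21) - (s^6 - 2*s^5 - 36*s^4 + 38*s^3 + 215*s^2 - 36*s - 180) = -s^6 + 2*s^5 + 36*s^4 - 38*s^3 - 212*s^2 + 18*s + 159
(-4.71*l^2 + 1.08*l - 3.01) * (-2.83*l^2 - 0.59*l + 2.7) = 13.3293*l^4 - 0.277500000000001*l^3 - 4.8359*l^2 + 4.6919*l - 8.127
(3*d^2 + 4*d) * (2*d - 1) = 6*d^3 + 5*d^2 - 4*d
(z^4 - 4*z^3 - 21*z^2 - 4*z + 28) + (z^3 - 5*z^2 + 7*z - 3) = z^4 - 3*z^3 - 26*z^2 + 3*z + 25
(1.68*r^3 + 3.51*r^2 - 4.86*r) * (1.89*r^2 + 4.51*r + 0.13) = 3.1752*r^5 + 14.2107*r^4 + 6.8631*r^3 - 21.4623*r^2 - 0.6318*r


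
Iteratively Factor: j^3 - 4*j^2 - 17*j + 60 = (j - 5)*(j^2 + j - 12) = (j - 5)*(j - 3)*(j + 4)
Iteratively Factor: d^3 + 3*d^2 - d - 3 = (d + 3)*(d^2 - 1) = (d - 1)*(d + 3)*(d + 1)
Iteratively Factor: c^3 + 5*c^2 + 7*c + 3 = (c + 1)*(c^2 + 4*c + 3) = (c + 1)^2*(c + 3)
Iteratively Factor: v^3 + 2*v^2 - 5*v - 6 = (v + 1)*(v^2 + v - 6) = (v - 2)*(v + 1)*(v + 3)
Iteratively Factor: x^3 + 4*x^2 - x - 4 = (x - 1)*(x^2 + 5*x + 4) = (x - 1)*(x + 1)*(x + 4)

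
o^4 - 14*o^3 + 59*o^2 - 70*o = o*(o - 7)*(o - 5)*(o - 2)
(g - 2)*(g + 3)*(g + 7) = g^3 + 8*g^2 + g - 42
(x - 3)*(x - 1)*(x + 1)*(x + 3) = x^4 - 10*x^2 + 9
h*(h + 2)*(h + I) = h^3 + 2*h^2 + I*h^2 + 2*I*h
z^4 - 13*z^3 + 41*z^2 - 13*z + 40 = (z - 8)*(z - 5)*(z - I)*(z + I)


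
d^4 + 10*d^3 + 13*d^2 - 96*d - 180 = (d - 3)*(d + 2)*(d + 5)*(d + 6)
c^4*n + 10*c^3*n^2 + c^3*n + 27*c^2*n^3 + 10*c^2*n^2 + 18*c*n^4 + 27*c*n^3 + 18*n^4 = (c + n)*(c + 3*n)*(c + 6*n)*(c*n + n)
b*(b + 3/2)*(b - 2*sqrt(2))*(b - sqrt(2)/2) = b^4 - 5*sqrt(2)*b^3/2 + 3*b^3/2 - 15*sqrt(2)*b^2/4 + 2*b^2 + 3*b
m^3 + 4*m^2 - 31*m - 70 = (m - 5)*(m + 2)*(m + 7)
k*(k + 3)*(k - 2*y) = k^3 - 2*k^2*y + 3*k^2 - 6*k*y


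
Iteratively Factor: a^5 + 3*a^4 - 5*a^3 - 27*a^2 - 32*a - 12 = (a + 1)*(a^4 + 2*a^3 - 7*a^2 - 20*a - 12) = (a - 3)*(a + 1)*(a^3 + 5*a^2 + 8*a + 4) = (a - 3)*(a + 1)*(a + 2)*(a^2 + 3*a + 2) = (a - 3)*(a + 1)^2*(a + 2)*(a + 2)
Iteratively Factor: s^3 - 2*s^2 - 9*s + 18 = (s + 3)*(s^2 - 5*s + 6) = (s - 2)*(s + 3)*(s - 3)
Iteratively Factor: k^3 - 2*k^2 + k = (k - 1)*(k^2 - k) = k*(k - 1)*(k - 1)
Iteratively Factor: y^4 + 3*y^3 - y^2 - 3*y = (y + 1)*(y^3 + 2*y^2 - 3*y) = (y - 1)*(y + 1)*(y^2 + 3*y) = (y - 1)*(y + 1)*(y + 3)*(y)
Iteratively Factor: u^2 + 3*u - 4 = (u - 1)*(u + 4)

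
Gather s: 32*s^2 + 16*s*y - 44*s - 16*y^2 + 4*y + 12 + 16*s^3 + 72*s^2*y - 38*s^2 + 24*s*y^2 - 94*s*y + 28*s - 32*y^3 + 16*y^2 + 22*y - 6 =16*s^3 + s^2*(72*y - 6) + s*(24*y^2 - 78*y - 16) - 32*y^3 + 26*y + 6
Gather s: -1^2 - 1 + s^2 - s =s^2 - s - 2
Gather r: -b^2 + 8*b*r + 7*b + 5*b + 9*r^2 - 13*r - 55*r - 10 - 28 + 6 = -b^2 + 12*b + 9*r^2 + r*(8*b - 68) - 32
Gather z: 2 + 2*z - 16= 2*z - 14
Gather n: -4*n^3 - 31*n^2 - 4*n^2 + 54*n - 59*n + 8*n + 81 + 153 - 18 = -4*n^3 - 35*n^2 + 3*n + 216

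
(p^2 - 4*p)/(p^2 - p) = (p - 4)/(p - 1)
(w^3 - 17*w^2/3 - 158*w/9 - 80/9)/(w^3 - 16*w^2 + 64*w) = (9*w^2 + 21*w + 10)/(9*w*(w - 8))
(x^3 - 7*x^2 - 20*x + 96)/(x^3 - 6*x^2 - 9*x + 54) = (x^2 - 4*x - 32)/(x^2 - 3*x - 18)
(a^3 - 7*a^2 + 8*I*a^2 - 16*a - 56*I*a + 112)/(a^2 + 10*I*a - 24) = (a^2 + a*(-7 + 4*I) - 28*I)/(a + 6*I)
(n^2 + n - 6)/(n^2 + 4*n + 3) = (n - 2)/(n + 1)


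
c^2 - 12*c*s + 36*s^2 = (c - 6*s)^2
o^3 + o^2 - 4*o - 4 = (o - 2)*(o + 1)*(o + 2)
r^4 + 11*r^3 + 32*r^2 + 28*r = r*(r + 2)^2*(r + 7)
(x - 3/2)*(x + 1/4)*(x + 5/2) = x^3 + 5*x^2/4 - 7*x/2 - 15/16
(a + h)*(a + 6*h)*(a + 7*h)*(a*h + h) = a^4*h + 14*a^3*h^2 + a^3*h + 55*a^2*h^3 + 14*a^2*h^2 + 42*a*h^4 + 55*a*h^3 + 42*h^4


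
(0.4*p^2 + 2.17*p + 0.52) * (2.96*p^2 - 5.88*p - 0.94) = 1.184*p^4 + 4.0712*p^3 - 11.5964*p^2 - 5.0974*p - 0.4888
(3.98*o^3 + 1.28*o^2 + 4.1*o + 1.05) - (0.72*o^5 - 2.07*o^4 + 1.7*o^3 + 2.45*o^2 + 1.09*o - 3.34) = -0.72*o^5 + 2.07*o^4 + 2.28*o^3 - 1.17*o^2 + 3.01*o + 4.39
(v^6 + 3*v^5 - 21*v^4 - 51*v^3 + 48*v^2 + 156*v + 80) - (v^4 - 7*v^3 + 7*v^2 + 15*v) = v^6 + 3*v^5 - 22*v^4 - 44*v^3 + 41*v^2 + 141*v + 80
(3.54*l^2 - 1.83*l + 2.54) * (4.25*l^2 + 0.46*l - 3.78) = 15.045*l^4 - 6.1491*l^3 - 3.428*l^2 + 8.0858*l - 9.6012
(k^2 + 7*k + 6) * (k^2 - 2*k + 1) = k^4 + 5*k^3 - 7*k^2 - 5*k + 6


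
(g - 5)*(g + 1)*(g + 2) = g^3 - 2*g^2 - 13*g - 10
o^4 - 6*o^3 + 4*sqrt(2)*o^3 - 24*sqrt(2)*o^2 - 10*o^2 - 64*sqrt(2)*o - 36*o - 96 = (o - 8)*(o + 2)*(o + sqrt(2))*(o + 3*sqrt(2))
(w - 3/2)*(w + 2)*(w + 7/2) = w^3 + 4*w^2 - 5*w/4 - 21/2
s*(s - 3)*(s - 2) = s^3 - 5*s^2 + 6*s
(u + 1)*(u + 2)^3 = u^4 + 7*u^3 + 18*u^2 + 20*u + 8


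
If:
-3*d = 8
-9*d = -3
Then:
No Solution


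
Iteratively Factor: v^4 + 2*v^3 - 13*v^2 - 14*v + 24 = (v + 4)*(v^3 - 2*v^2 - 5*v + 6) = (v + 2)*(v + 4)*(v^2 - 4*v + 3) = (v - 3)*(v + 2)*(v + 4)*(v - 1)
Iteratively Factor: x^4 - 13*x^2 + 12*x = (x - 1)*(x^3 + x^2 - 12*x) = x*(x - 1)*(x^2 + x - 12) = x*(x - 1)*(x + 4)*(x - 3)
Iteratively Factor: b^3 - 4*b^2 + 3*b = (b - 3)*(b^2 - b) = b*(b - 3)*(b - 1)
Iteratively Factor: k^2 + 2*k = (k + 2)*(k)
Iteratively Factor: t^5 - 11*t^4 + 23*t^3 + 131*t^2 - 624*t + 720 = (t - 5)*(t^4 - 6*t^3 - 7*t^2 + 96*t - 144) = (t - 5)*(t + 4)*(t^3 - 10*t^2 + 33*t - 36) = (t - 5)*(t - 4)*(t + 4)*(t^2 - 6*t + 9) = (t - 5)*(t - 4)*(t - 3)*(t + 4)*(t - 3)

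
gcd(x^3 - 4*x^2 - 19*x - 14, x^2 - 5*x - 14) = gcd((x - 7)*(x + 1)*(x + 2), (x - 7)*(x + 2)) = x^2 - 5*x - 14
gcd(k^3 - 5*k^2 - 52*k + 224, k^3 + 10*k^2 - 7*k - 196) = k^2 + 3*k - 28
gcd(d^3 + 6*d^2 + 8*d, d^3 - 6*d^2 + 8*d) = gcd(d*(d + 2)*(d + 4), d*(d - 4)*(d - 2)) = d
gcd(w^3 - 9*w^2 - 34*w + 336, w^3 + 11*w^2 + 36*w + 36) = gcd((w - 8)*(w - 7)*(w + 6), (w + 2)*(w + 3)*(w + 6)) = w + 6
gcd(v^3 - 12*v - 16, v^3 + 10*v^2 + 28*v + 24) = v^2 + 4*v + 4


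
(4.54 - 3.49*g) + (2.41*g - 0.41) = 4.13 - 1.08*g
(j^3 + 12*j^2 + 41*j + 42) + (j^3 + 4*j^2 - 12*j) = 2*j^3 + 16*j^2 + 29*j + 42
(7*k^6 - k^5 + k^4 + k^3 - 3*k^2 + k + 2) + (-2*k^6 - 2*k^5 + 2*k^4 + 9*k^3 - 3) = 5*k^6 - 3*k^5 + 3*k^4 + 10*k^3 - 3*k^2 + k - 1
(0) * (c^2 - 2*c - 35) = 0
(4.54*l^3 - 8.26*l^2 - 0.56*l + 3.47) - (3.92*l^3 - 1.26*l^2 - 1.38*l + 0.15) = 0.62*l^3 - 7.0*l^2 + 0.82*l + 3.32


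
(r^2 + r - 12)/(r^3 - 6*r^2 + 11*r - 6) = (r + 4)/(r^2 - 3*r + 2)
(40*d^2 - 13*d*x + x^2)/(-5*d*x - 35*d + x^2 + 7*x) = (-8*d + x)/(x + 7)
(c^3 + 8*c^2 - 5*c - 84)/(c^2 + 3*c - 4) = (c^2 + 4*c - 21)/(c - 1)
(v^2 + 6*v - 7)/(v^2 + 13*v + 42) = (v - 1)/(v + 6)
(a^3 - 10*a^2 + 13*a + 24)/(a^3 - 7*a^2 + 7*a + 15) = (a - 8)/(a - 5)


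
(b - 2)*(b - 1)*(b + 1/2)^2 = b^4 - 2*b^3 - 3*b^2/4 + 5*b/4 + 1/2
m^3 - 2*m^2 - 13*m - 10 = (m - 5)*(m + 1)*(m + 2)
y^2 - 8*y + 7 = (y - 7)*(y - 1)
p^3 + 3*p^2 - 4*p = p*(p - 1)*(p + 4)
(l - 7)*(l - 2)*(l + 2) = l^3 - 7*l^2 - 4*l + 28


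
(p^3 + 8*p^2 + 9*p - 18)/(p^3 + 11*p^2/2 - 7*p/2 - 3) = 2*(p + 3)/(2*p + 1)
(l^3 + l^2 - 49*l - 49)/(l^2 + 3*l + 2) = (l^2 - 49)/(l + 2)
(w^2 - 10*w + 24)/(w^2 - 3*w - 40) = (-w^2 + 10*w - 24)/(-w^2 + 3*w + 40)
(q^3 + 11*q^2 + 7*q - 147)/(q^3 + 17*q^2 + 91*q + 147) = (q - 3)/(q + 3)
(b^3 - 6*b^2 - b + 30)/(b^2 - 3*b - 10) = b - 3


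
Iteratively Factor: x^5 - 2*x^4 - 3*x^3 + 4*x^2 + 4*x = (x)*(x^4 - 2*x^3 - 3*x^2 + 4*x + 4) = x*(x - 2)*(x^3 - 3*x - 2) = x*(x - 2)^2*(x^2 + 2*x + 1) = x*(x - 2)^2*(x + 1)*(x + 1)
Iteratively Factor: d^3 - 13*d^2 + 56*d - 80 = (d - 5)*(d^2 - 8*d + 16) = (d - 5)*(d - 4)*(d - 4)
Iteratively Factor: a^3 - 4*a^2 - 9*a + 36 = (a + 3)*(a^2 - 7*a + 12) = (a - 3)*(a + 3)*(a - 4)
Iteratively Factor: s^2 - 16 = (s + 4)*(s - 4)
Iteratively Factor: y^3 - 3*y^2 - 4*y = (y)*(y^2 - 3*y - 4) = y*(y + 1)*(y - 4)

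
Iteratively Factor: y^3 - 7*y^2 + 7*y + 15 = (y - 3)*(y^2 - 4*y - 5) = (y - 3)*(y + 1)*(y - 5)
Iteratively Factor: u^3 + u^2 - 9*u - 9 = (u + 1)*(u^2 - 9) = (u + 1)*(u + 3)*(u - 3)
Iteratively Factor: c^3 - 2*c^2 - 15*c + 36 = (c - 3)*(c^2 + c - 12) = (c - 3)^2*(c + 4)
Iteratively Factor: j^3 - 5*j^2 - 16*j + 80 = (j + 4)*(j^2 - 9*j + 20) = (j - 4)*(j + 4)*(j - 5)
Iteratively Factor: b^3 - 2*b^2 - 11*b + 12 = (b + 3)*(b^2 - 5*b + 4) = (b - 1)*(b + 3)*(b - 4)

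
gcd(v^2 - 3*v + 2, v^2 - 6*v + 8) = v - 2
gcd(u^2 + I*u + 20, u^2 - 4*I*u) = u - 4*I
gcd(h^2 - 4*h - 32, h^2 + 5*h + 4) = h + 4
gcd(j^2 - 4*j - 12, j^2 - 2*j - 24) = j - 6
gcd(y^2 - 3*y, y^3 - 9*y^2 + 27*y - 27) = y - 3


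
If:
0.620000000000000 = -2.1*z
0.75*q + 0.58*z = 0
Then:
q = 0.23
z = -0.30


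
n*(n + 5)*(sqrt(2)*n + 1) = sqrt(2)*n^3 + n^2 + 5*sqrt(2)*n^2 + 5*n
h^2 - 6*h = h*(h - 6)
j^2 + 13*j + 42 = (j + 6)*(j + 7)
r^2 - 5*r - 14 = (r - 7)*(r + 2)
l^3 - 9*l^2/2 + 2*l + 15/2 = (l - 3)*(l - 5/2)*(l + 1)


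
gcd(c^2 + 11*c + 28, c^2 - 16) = c + 4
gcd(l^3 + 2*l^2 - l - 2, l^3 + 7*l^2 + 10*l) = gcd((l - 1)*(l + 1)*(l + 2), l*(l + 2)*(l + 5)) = l + 2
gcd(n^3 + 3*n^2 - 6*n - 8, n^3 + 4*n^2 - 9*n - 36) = n + 4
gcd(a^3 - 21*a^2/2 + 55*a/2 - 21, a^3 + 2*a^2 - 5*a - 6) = a - 2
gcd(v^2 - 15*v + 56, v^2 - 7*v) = v - 7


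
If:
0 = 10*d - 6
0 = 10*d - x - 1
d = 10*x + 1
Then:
No Solution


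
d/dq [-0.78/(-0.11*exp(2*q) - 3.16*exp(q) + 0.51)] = (-0.1716*exp(q) - 2.4648)*exp(q)/(0.11*exp(2*q) + 3.16*exp(q) - 0.51)^2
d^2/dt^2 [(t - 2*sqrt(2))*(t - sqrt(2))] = 2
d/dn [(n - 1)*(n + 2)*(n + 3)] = 3*n^2 + 8*n + 1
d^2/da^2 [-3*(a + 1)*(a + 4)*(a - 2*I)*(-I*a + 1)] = 36*I*a^2 + a*(18 + 90*I) + 30 + 36*I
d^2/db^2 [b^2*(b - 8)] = 6*b - 16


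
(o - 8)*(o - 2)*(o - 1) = o^3 - 11*o^2 + 26*o - 16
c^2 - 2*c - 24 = (c - 6)*(c + 4)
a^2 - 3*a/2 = a*(a - 3/2)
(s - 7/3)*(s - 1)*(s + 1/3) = s^3 - 3*s^2 + 11*s/9 + 7/9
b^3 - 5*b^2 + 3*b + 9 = (b - 3)^2*(b + 1)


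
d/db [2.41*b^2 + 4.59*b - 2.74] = 4.82*b + 4.59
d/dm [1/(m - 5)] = -1/(m - 5)^2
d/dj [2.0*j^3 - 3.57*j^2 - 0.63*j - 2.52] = 6.0*j^2 - 7.14*j - 0.63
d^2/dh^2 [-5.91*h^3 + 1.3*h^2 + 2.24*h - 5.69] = 2.6 - 35.46*h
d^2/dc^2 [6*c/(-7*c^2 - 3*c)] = -588/(343*c^3 + 441*c^2 + 189*c + 27)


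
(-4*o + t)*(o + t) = -4*o^2 - 3*o*t + t^2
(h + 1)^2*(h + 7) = h^3 + 9*h^2 + 15*h + 7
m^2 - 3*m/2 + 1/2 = (m - 1)*(m - 1/2)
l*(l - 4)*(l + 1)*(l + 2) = l^4 - l^3 - 10*l^2 - 8*l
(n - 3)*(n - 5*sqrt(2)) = n^2 - 5*sqrt(2)*n - 3*n + 15*sqrt(2)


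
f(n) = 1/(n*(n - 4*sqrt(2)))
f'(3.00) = -0.00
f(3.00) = -0.13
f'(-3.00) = 0.02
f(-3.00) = 0.04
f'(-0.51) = 0.68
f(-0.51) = 0.32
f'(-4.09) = 0.01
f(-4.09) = 0.03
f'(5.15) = -0.68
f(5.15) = -0.38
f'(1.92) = 0.04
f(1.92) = -0.14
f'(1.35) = 0.09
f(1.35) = -0.17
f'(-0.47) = 0.80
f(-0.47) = 0.35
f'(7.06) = -0.09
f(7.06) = 0.10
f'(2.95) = 0.00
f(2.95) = -0.13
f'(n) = -1/(n*(n - 4*sqrt(2))^2) - 1/(n^2*(n - 4*sqrt(2)))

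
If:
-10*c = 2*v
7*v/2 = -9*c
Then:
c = 0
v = 0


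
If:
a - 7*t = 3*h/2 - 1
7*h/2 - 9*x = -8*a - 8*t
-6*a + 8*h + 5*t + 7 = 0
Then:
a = 873*x/1019 + 82/1019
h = 666*x/1019 - 1072/1019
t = 387/1019 - 18*x/1019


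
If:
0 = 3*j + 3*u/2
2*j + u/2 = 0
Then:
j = 0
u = 0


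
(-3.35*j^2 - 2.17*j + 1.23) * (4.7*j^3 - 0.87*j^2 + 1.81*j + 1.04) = -15.745*j^5 - 7.2845*j^4 + 1.6054*j^3 - 8.4818*j^2 - 0.0305*j + 1.2792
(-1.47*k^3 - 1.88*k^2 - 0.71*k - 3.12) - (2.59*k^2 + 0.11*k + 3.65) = -1.47*k^3 - 4.47*k^2 - 0.82*k - 6.77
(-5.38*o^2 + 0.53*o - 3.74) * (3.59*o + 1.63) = -19.3142*o^3 - 6.8667*o^2 - 12.5627*o - 6.0962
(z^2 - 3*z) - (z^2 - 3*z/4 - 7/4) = 7/4 - 9*z/4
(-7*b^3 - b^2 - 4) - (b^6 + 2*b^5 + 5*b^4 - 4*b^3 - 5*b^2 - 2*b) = -b^6 - 2*b^5 - 5*b^4 - 3*b^3 + 4*b^2 + 2*b - 4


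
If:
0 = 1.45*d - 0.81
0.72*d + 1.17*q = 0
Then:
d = 0.56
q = -0.34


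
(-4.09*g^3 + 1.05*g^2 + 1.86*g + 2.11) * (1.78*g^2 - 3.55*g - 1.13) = -7.2802*g^5 + 16.3885*g^4 + 4.205*g^3 - 4.0337*g^2 - 9.5923*g - 2.3843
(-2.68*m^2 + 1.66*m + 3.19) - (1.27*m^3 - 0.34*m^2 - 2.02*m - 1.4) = -1.27*m^3 - 2.34*m^2 + 3.68*m + 4.59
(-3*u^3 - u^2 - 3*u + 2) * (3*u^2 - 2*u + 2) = -9*u^5 + 3*u^4 - 13*u^3 + 10*u^2 - 10*u + 4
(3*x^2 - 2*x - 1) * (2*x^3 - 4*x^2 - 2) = 6*x^5 - 16*x^4 + 6*x^3 - 2*x^2 + 4*x + 2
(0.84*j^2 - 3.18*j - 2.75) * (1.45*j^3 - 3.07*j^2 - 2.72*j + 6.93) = 1.218*j^5 - 7.1898*j^4 + 3.4903*j^3 + 22.9133*j^2 - 14.5574*j - 19.0575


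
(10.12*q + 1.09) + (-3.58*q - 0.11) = 6.54*q + 0.98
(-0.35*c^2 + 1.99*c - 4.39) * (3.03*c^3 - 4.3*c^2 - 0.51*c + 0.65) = -1.0605*c^5 + 7.5347*c^4 - 21.6802*c^3 + 17.6346*c^2 + 3.5324*c - 2.8535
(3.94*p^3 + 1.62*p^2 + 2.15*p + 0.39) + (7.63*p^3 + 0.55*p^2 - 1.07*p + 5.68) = 11.57*p^3 + 2.17*p^2 + 1.08*p + 6.07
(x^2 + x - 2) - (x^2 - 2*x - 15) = 3*x + 13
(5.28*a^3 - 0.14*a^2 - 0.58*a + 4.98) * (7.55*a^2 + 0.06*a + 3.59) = 39.864*a^5 - 0.7402*a^4 + 14.5678*a^3 + 37.0616*a^2 - 1.7834*a + 17.8782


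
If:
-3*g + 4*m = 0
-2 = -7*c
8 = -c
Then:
No Solution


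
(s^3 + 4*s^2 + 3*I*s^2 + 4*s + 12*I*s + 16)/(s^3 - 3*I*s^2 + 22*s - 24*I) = (s + 4)/(s - 6*I)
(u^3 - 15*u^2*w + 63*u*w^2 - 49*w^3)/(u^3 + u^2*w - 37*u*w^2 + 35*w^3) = (u^2 - 14*u*w + 49*w^2)/(u^2 + 2*u*w - 35*w^2)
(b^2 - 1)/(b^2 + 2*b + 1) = (b - 1)/(b + 1)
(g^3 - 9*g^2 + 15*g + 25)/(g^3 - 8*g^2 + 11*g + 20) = (g - 5)/(g - 4)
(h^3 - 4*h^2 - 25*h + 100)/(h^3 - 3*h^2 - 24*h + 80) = (h - 5)/(h - 4)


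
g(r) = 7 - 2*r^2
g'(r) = -4*r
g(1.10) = 4.58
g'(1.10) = -4.40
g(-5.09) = -44.82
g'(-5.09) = 20.36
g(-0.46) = 6.58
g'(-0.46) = 1.84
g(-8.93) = -152.49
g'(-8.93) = 35.72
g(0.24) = 6.88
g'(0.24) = -0.96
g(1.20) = 4.12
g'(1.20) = -4.80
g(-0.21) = 6.91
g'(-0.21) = 0.84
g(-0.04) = 7.00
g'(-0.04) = 0.16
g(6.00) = -65.00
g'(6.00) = -24.00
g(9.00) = -155.00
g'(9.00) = -36.00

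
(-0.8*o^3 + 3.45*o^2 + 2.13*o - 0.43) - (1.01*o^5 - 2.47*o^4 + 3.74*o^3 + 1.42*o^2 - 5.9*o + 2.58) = -1.01*o^5 + 2.47*o^4 - 4.54*o^3 + 2.03*o^2 + 8.03*o - 3.01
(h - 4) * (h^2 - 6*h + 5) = h^3 - 10*h^2 + 29*h - 20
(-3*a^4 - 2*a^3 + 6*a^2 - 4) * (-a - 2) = 3*a^5 + 8*a^4 - 2*a^3 - 12*a^2 + 4*a + 8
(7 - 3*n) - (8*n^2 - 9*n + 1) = -8*n^2 + 6*n + 6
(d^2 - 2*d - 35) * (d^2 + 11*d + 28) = d^4 + 9*d^3 - 29*d^2 - 441*d - 980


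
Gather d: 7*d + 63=7*d + 63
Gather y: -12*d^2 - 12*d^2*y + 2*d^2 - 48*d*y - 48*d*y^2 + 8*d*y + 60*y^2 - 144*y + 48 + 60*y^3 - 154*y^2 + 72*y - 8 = -10*d^2 + 60*y^3 + y^2*(-48*d - 94) + y*(-12*d^2 - 40*d - 72) + 40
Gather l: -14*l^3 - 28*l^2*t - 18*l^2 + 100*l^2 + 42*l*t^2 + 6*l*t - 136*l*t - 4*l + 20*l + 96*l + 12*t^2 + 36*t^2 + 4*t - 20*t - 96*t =-14*l^3 + l^2*(82 - 28*t) + l*(42*t^2 - 130*t + 112) + 48*t^2 - 112*t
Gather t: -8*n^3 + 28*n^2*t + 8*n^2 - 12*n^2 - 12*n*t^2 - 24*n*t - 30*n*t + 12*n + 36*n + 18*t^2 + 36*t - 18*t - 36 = -8*n^3 - 4*n^2 + 48*n + t^2*(18 - 12*n) + t*(28*n^2 - 54*n + 18) - 36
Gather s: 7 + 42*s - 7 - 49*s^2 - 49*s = -49*s^2 - 7*s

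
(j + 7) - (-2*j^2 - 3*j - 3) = 2*j^2 + 4*j + 10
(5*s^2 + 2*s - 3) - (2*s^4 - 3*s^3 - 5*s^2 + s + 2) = -2*s^4 + 3*s^3 + 10*s^2 + s - 5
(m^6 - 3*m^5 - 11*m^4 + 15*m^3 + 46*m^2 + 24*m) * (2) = 2*m^6 - 6*m^5 - 22*m^4 + 30*m^3 + 92*m^2 + 48*m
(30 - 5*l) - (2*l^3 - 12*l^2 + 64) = -2*l^3 + 12*l^2 - 5*l - 34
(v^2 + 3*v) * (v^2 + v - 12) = v^4 + 4*v^3 - 9*v^2 - 36*v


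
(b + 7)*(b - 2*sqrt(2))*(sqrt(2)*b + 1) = sqrt(2)*b^3 - 3*b^2 + 7*sqrt(2)*b^2 - 21*b - 2*sqrt(2)*b - 14*sqrt(2)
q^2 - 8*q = q*(q - 8)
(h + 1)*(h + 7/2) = h^2 + 9*h/2 + 7/2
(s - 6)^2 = s^2 - 12*s + 36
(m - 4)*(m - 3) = m^2 - 7*m + 12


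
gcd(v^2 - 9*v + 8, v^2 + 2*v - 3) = v - 1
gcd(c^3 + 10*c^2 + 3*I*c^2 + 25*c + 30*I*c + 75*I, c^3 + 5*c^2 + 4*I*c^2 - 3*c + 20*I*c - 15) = c^2 + c*(5 + 3*I) + 15*I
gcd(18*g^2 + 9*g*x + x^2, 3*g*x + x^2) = 3*g + x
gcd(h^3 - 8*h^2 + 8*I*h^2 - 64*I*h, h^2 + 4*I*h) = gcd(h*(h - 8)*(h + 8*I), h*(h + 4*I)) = h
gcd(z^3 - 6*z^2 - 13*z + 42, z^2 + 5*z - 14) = z - 2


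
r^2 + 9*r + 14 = (r + 2)*(r + 7)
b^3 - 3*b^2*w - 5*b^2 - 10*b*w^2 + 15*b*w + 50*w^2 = (b - 5)*(b - 5*w)*(b + 2*w)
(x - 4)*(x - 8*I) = x^2 - 4*x - 8*I*x + 32*I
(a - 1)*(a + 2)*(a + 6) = a^3 + 7*a^2 + 4*a - 12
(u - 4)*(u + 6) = u^2 + 2*u - 24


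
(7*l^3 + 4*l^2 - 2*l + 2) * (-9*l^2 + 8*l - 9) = -63*l^5 + 20*l^4 - 13*l^3 - 70*l^2 + 34*l - 18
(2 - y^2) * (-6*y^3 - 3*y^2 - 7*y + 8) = 6*y^5 + 3*y^4 - 5*y^3 - 14*y^2 - 14*y + 16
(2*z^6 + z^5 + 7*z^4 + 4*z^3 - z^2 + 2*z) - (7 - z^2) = 2*z^6 + z^5 + 7*z^4 + 4*z^3 + 2*z - 7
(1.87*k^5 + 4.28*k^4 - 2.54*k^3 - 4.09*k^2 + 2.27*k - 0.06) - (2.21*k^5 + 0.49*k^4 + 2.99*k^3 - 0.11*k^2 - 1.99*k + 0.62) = -0.34*k^5 + 3.79*k^4 - 5.53*k^3 - 3.98*k^2 + 4.26*k - 0.68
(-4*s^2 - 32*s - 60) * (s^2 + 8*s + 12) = -4*s^4 - 64*s^3 - 364*s^2 - 864*s - 720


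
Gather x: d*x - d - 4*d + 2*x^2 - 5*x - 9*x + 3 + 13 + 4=-5*d + 2*x^2 + x*(d - 14) + 20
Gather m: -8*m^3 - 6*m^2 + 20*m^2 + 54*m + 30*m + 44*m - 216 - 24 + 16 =-8*m^3 + 14*m^2 + 128*m - 224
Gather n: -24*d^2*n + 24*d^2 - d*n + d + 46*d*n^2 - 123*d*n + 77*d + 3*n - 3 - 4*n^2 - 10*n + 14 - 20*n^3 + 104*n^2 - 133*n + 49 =24*d^2 + 78*d - 20*n^3 + n^2*(46*d + 100) + n*(-24*d^2 - 124*d - 140) + 60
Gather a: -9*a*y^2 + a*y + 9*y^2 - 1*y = a*(-9*y^2 + y) + 9*y^2 - y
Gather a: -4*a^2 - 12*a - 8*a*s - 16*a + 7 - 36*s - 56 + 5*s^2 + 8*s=-4*a^2 + a*(-8*s - 28) + 5*s^2 - 28*s - 49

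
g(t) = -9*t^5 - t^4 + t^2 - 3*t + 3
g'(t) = -45*t^4 - 4*t^3 + 2*t - 3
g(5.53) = -47462.68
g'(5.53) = -42752.00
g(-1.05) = 17.52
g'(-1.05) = -55.17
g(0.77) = -1.50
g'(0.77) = -19.11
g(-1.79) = 166.70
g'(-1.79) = -445.62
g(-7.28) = 181303.58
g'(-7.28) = -124871.61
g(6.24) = -86639.16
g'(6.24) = -69188.55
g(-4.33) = 13382.00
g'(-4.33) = -15505.39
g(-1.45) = 62.72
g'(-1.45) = -192.63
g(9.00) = -537945.00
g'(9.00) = -298146.00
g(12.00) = -2260113.00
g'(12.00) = -940011.00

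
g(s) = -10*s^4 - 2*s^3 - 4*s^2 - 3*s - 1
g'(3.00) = -1161.00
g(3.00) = -910.00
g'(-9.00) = 28743.00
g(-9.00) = -64450.00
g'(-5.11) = 5218.52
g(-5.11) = -6641.67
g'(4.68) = -4271.98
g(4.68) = -5104.81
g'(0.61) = -19.19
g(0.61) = -6.16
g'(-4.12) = 2725.49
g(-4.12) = -2797.97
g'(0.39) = -9.41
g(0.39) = -3.13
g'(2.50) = -685.50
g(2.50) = -455.38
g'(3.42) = -1700.61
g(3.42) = -1506.11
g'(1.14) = -79.18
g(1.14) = -29.47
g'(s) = -40*s^3 - 6*s^2 - 8*s - 3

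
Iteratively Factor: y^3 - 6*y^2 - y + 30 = (y - 3)*(y^2 - 3*y - 10) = (y - 5)*(y - 3)*(y + 2)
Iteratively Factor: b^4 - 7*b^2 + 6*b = (b + 3)*(b^3 - 3*b^2 + 2*b) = (b - 2)*(b + 3)*(b^2 - b) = (b - 2)*(b - 1)*(b + 3)*(b)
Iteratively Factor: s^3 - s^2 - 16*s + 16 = (s - 1)*(s^2 - 16) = (s - 1)*(s + 4)*(s - 4)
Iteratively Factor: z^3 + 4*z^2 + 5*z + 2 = (z + 2)*(z^2 + 2*z + 1) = (z + 1)*(z + 2)*(z + 1)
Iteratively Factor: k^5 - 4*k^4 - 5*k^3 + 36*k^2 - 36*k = (k - 2)*(k^4 - 2*k^3 - 9*k^2 + 18*k) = (k - 2)^2*(k^3 - 9*k) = (k - 2)^2*(k + 3)*(k^2 - 3*k) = k*(k - 2)^2*(k + 3)*(k - 3)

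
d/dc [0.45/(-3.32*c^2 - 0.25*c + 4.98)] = (2.988*c + 0.1125)/(3.32*c^2 + 0.25*c - 4.98)^2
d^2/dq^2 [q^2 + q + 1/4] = 2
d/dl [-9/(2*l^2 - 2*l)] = 9*(2*l - 1)/(2*l^2*(l - 1)^2)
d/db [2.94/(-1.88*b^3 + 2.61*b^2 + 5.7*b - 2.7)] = (16.5816*b^2 - 15.3468*b - 16.758)/(1.88*b^3 - 2.61*b^2 - 5.7*b + 2.7)^2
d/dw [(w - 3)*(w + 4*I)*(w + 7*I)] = 3*w^2 + w*(-6 + 22*I) - 28 - 33*I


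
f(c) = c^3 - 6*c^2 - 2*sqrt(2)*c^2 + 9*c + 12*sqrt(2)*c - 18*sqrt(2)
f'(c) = 3*c^2 - 12*c - 4*sqrt(2)*c + 9 + 12*sqrt(2)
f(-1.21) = -71.58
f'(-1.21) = 51.73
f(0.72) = -10.96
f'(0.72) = 14.81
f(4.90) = 7.48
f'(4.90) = 11.48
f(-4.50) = -412.22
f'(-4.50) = 166.18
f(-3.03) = -213.02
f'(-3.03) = 107.01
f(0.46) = -15.28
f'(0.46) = 18.48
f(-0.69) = -47.91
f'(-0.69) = 39.58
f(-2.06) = -125.16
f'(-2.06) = 75.07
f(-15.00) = -5776.41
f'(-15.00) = 965.82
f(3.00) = 0.00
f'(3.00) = 0.00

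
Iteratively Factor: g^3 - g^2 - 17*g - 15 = (g + 3)*(g^2 - 4*g - 5) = (g - 5)*(g + 3)*(g + 1)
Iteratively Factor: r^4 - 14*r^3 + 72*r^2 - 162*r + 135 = (r - 3)*(r^3 - 11*r^2 + 39*r - 45) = (r - 3)^2*(r^2 - 8*r + 15) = (r - 5)*(r - 3)^2*(r - 3)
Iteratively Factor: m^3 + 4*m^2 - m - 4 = (m + 4)*(m^2 - 1) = (m - 1)*(m + 4)*(m + 1)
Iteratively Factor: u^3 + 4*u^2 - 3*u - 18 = (u + 3)*(u^2 + u - 6) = (u - 2)*(u + 3)*(u + 3)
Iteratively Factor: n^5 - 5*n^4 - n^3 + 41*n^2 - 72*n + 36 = (n - 1)*(n^4 - 4*n^3 - 5*n^2 + 36*n - 36) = (n - 1)*(n + 3)*(n^3 - 7*n^2 + 16*n - 12) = (n - 2)*(n - 1)*(n + 3)*(n^2 - 5*n + 6) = (n - 3)*(n - 2)*(n - 1)*(n + 3)*(n - 2)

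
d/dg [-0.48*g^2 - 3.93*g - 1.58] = -0.96*g - 3.93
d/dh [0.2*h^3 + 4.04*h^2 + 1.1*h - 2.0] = 0.6*h^2 + 8.08*h + 1.1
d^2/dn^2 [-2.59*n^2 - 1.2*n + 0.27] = -5.18000000000000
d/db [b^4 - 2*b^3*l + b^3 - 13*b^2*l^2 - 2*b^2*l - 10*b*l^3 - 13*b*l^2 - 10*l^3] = 4*b^3 - 6*b^2*l + 3*b^2 - 26*b*l^2 - 4*b*l - 10*l^3 - 13*l^2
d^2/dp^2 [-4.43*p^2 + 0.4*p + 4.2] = -8.86000000000000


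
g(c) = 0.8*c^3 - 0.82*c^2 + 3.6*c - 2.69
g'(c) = 2.4*c^2 - 1.64*c + 3.6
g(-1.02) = -8.06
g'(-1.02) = 7.77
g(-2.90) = -39.54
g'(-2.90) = 28.54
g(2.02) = 7.83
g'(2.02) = 10.08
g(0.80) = 0.07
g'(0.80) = 3.82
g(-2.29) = -24.84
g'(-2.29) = 19.94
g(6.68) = 223.23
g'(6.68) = 99.74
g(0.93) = 0.59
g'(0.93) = 4.15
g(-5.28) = -162.32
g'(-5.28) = 79.17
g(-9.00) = -684.71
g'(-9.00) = 212.76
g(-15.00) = -2941.19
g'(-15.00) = 568.20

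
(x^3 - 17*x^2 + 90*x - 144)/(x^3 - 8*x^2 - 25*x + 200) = (x^2 - 9*x + 18)/(x^2 - 25)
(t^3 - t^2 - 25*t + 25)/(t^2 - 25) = t - 1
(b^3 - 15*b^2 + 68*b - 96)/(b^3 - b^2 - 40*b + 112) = (b^2 - 11*b + 24)/(b^2 + 3*b - 28)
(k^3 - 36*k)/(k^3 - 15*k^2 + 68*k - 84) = k*(k + 6)/(k^2 - 9*k + 14)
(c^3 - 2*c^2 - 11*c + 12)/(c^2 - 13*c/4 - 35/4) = 4*(-c^3 + 2*c^2 + 11*c - 12)/(-4*c^2 + 13*c + 35)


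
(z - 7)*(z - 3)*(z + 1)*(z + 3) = z^4 - 6*z^3 - 16*z^2 + 54*z + 63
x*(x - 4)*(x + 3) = x^3 - x^2 - 12*x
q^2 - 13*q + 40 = (q - 8)*(q - 5)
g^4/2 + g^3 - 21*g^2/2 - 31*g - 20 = (g/2 + 1)*(g - 5)*(g + 1)*(g + 4)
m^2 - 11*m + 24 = (m - 8)*(m - 3)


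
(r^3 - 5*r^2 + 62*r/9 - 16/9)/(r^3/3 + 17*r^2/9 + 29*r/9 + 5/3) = (9*r^3 - 45*r^2 + 62*r - 16)/(3*r^3 + 17*r^2 + 29*r + 15)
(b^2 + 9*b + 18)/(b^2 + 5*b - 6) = (b + 3)/(b - 1)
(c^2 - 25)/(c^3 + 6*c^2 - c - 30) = (c - 5)/(c^2 + c - 6)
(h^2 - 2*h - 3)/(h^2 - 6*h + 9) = (h + 1)/(h - 3)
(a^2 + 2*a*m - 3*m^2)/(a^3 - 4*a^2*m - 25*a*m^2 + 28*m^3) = (a + 3*m)/(a^2 - 3*a*m - 28*m^2)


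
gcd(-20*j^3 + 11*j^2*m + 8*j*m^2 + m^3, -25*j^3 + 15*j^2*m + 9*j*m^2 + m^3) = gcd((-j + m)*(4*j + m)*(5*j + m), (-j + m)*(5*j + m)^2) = 5*j^2 - 4*j*m - m^2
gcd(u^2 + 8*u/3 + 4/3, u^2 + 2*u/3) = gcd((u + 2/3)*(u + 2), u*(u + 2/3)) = u + 2/3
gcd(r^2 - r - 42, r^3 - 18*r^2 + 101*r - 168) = r - 7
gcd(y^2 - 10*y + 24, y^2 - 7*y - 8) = 1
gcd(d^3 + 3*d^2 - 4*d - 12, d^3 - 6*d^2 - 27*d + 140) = 1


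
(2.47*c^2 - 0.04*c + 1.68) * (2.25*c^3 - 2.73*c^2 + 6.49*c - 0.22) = 5.5575*c^5 - 6.8331*c^4 + 19.9195*c^3 - 5.3894*c^2 + 10.912*c - 0.3696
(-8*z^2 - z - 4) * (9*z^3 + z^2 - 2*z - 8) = -72*z^5 - 17*z^4 - 21*z^3 + 62*z^2 + 16*z + 32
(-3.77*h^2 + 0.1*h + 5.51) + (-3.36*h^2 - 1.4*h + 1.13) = -7.13*h^2 - 1.3*h + 6.64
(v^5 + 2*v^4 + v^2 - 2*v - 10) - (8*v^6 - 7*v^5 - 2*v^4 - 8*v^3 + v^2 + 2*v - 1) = -8*v^6 + 8*v^5 + 4*v^4 + 8*v^3 - 4*v - 9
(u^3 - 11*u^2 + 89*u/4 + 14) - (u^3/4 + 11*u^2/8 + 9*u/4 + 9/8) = 3*u^3/4 - 99*u^2/8 + 20*u + 103/8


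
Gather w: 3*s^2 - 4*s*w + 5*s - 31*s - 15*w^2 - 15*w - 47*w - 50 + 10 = 3*s^2 - 26*s - 15*w^2 + w*(-4*s - 62) - 40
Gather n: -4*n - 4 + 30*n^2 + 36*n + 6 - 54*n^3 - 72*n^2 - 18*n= -54*n^3 - 42*n^2 + 14*n + 2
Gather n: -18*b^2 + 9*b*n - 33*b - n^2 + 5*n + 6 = -18*b^2 - 33*b - n^2 + n*(9*b + 5) + 6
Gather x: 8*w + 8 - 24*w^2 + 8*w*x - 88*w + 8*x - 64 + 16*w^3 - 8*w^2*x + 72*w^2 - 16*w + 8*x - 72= 16*w^3 + 48*w^2 - 96*w + x*(-8*w^2 + 8*w + 16) - 128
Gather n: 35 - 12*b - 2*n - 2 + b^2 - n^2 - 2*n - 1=b^2 - 12*b - n^2 - 4*n + 32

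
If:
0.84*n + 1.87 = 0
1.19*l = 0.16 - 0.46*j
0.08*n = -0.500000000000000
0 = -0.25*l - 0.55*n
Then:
No Solution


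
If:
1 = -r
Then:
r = -1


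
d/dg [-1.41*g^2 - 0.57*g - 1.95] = -2.82*g - 0.57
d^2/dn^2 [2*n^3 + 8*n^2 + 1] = 12*n + 16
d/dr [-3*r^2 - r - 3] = -6*r - 1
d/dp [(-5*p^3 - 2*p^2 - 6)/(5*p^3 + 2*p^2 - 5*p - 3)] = (50*p^3 + 145*p^2 + 36*p - 30)/(25*p^6 + 20*p^5 - 46*p^4 - 50*p^3 + 13*p^2 + 30*p + 9)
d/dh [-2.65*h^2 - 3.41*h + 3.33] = -5.3*h - 3.41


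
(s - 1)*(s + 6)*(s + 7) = s^3 + 12*s^2 + 29*s - 42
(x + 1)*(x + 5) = x^2 + 6*x + 5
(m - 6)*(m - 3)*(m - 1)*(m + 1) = m^4 - 9*m^3 + 17*m^2 + 9*m - 18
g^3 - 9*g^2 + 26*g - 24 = (g - 4)*(g - 3)*(g - 2)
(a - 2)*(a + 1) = a^2 - a - 2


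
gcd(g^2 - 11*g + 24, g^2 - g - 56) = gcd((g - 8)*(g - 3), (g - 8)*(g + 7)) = g - 8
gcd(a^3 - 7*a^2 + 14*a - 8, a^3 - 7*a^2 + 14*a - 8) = a^3 - 7*a^2 + 14*a - 8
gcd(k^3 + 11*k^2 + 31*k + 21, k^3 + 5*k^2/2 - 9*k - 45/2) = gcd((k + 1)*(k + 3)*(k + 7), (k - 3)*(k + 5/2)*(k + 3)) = k + 3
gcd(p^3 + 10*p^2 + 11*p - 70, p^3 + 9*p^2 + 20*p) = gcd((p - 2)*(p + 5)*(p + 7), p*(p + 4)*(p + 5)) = p + 5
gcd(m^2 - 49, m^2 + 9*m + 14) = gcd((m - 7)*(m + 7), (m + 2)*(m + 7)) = m + 7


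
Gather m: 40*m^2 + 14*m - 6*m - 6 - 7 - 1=40*m^2 + 8*m - 14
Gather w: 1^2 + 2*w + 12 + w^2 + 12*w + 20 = w^2 + 14*w + 33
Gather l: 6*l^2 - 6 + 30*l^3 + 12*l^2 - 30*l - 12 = 30*l^3 + 18*l^2 - 30*l - 18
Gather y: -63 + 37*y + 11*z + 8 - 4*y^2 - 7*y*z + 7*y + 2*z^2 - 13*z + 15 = -4*y^2 + y*(44 - 7*z) + 2*z^2 - 2*z - 40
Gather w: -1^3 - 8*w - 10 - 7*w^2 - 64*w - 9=-7*w^2 - 72*w - 20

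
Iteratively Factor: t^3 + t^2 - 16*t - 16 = (t + 1)*(t^2 - 16) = (t + 1)*(t + 4)*(t - 4)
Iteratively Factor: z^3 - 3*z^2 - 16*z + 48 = (z - 3)*(z^2 - 16) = (z - 3)*(z + 4)*(z - 4)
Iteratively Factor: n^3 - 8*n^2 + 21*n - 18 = (n - 3)*(n^2 - 5*n + 6) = (n - 3)*(n - 2)*(n - 3)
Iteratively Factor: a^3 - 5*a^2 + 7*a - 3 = (a - 3)*(a^2 - 2*a + 1) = (a - 3)*(a - 1)*(a - 1)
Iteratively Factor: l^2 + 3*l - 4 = (l - 1)*(l + 4)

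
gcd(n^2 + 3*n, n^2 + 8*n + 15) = n + 3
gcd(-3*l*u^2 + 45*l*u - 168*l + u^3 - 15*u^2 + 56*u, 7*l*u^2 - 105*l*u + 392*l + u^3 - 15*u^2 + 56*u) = u^2 - 15*u + 56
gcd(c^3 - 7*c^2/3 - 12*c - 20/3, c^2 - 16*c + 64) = 1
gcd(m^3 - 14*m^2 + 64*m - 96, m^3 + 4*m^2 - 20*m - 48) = m - 4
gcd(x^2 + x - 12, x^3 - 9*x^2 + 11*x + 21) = x - 3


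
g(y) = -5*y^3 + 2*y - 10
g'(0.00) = 2.00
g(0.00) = -10.00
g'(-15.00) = -3373.00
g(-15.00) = 16835.00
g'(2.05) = -61.04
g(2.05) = -48.98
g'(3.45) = -176.54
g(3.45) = -208.42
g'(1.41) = -27.82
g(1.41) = -21.20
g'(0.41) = -0.52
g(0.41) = -9.52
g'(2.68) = -105.74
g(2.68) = -100.88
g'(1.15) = -17.84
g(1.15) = -15.30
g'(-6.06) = -548.85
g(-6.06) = 1090.61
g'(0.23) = 1.21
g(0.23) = -9.60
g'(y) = 2 - 15*y^2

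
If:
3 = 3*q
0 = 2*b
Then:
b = 0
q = 1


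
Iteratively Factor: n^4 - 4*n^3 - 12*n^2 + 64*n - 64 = (n + 4)*(n^3 - 8*n^2 + 20*n - 16) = (n - 2)*(n + 4)*(n^2 - 6*n + 8) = (n - 4)*(n - 2)*(n + 4)*(n - 2)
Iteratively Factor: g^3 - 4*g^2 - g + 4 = (g - 1)*(g^2 - 3*g - 4) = (g - 4)*(g - 1)*(g + 1)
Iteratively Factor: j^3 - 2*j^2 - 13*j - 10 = (j - 5)*(j^2 + 3*j + 2) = (j - 5)*(j + 1)*(j + 2)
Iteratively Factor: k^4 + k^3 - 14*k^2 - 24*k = (k + 3)*(k^3 - 2*k^2 - 8*k) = (k - 4)*(k + 3)*(k^2 + 2*k) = (k - 4)*(k + 2)*(k + 3)*(k)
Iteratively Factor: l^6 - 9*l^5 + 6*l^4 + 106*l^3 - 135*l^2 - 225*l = (l + 3)*(l^5 - 12*l^4 + 42*l^3 - 20*l^2 - 75*l) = (l + 1)*(l + 3)*(l^4 - 13*l^3 + 55*l^2 - 75*l) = (l - 5)*(l + 1)*(l + 3)*(l^3 - 8*l^2 + 15*l) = (l - 5)^2*(l + 1)*(l + 3)*(l^2 - 3*l) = l*(l - 5)^2*(l + 1)*(l + 3)*(l - 3)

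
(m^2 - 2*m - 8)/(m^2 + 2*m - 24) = (m + 2)/(m + 6)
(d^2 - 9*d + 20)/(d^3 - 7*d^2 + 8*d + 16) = (d - 5)/(d^2 - 3*d - 4)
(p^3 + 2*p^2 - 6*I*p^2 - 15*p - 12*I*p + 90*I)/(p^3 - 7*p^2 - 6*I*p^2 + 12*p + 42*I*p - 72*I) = (p + 5)/(p - 4)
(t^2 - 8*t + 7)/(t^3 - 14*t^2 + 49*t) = (t - 1)/(t*(t - 7))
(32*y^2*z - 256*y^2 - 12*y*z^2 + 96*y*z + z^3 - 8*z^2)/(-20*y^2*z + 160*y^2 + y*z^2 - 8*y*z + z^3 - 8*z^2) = (-8*y + z)/(5*y + z)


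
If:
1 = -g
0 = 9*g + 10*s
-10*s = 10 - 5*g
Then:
No Solution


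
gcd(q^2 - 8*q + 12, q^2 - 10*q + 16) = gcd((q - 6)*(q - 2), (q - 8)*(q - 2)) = q - 2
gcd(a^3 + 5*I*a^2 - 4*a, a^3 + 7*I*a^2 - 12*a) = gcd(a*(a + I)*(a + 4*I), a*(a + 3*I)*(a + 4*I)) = a^2 + 4*I*a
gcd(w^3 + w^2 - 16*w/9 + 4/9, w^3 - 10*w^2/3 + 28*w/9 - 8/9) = w - 2/3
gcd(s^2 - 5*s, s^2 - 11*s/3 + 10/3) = 1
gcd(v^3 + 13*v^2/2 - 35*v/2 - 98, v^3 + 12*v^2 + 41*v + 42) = v + 7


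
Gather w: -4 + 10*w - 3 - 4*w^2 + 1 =-4*w^2 + 10*w - 6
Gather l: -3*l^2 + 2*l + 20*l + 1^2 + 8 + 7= -3*l^2 + 22*l + 16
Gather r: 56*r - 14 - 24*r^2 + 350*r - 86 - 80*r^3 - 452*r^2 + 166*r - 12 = -80*r^3 - 476*r^2 + 572*r - 112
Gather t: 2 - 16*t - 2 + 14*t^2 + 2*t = 14*t^2 - 14*t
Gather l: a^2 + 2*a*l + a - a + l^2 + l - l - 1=a^2 + 2*a*l + l^2 - 1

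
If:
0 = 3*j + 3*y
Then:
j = -y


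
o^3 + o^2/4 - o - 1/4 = (o - 1)*(o + 1/4)*(o + 1)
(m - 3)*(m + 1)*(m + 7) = m^3 + 5*m^2 - 17*m - 21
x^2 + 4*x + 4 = (x + 2)^2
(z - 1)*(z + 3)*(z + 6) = z^3 + 8*z^2 + 9*z - 18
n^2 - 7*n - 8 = (n - 8)*(n + 1)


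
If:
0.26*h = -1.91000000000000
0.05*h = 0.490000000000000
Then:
No Solution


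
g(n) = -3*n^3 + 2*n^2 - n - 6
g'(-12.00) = -1345.00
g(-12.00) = 5478.00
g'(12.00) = -1249.00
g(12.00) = -4914.00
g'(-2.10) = -49.09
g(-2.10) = 32.70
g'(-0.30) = -3.01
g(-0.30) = -5.44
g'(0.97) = -5.59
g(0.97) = -7.83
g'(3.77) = -113.84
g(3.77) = -142.09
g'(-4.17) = -174.18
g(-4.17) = 250.48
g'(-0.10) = -1.49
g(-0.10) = -5.88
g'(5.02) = -207.72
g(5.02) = -340.14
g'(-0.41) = -4.15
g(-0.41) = -5.05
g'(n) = -9*n^2 + 4*n - 1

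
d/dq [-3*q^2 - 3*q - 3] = -6*q - 3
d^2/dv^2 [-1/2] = 0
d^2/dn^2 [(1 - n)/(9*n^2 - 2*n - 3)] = 2*(4*(n - 1)*(9*n - 1)^2 + (27*n - 11)*(-9*n^2 + 2*n + 3))/(-9*n^2 + 2*n + 3)^3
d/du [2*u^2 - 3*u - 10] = 4*u - 3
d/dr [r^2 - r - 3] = 2*r - 1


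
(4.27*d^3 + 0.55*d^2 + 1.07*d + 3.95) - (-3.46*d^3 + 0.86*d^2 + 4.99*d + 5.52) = 7.73*d^3 - 0.31*d^2 - 3.92*d - 1.57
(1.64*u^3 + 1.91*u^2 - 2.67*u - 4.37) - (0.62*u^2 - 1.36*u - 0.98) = 1.64*u^3 + 1.29*u^2 - 1.31*u - 3.39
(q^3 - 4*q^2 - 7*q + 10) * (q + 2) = q^4 - 2*q^3 - 15*q^2 - 4*q + 20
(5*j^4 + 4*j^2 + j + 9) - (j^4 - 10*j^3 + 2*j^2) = 4*j^4 + 10*j^3 + 2*j^2 + j + 9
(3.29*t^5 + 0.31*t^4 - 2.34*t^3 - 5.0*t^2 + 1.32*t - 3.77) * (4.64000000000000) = 15.2656*t^5 + 1.4384*t^4 - 10.8576*t^3 - 23.2*t^2 + 6.1248*t - 17.4928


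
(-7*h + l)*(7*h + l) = -49*h^2 + l^2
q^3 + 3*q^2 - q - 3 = (q - 1)*(q + 1)*(q + 3)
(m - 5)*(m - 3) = m^2 - 8*m + 15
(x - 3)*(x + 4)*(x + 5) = x^3 + 6*x^2 - 7*x - 60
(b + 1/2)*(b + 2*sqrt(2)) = b^2 + b/2 + 2*sqrt(2)*b + sqrt(2)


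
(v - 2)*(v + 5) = v^2 + 3*v - 10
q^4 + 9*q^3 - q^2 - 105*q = q*(q - 3)*(q + 5)*(q + 7)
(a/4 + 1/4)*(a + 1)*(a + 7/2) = a^3/4 + 11*a^2/8 + 2*a + 7/8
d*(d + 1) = d^2 + d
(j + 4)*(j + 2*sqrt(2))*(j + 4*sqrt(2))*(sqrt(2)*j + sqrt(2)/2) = sqrt(2)*j^4 + 9*sqrt(2)*j^3/2 + 12*j^3 + 18*sqrt(2)*j^2 + 54*j^2 + 24*j + 72*sqrt(2)*j + 32*sqrt(2)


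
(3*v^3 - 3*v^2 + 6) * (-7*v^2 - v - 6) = -21*v^5 + 18*v^4 - 15*v^3 - 24*v^2 - 6*v - 36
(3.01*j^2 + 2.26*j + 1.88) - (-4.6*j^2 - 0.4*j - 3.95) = 7.61*j^2 + 2.66*j + 5.83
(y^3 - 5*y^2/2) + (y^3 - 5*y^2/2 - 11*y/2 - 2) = 2*y^3 - 5*y^2 - 11*y/2 - 2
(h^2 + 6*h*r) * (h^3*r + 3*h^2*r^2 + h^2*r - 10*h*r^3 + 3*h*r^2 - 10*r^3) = h^5*r + 9*h^4*r^2 + h^4*r + 8*h^3*r^3 + 9*h^3*r^2 - 60*h^2*r^4 + 8*h^2*r^3 - 60*h*r^4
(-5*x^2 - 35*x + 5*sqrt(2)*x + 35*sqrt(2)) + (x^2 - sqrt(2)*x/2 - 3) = -4*x^2 - 35*x + 9*sqrt(2)*x/2 - 3 + 35*sqrt(2)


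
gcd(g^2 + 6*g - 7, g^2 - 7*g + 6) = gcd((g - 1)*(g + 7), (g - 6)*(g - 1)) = g - 1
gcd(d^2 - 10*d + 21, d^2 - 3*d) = d - 3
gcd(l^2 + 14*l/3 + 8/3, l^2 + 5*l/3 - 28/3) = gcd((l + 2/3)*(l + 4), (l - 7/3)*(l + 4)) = l + 4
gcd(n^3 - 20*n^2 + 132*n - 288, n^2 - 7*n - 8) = n - 8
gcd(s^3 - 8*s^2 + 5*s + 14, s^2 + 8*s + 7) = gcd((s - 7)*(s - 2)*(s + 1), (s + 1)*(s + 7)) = s + 1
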